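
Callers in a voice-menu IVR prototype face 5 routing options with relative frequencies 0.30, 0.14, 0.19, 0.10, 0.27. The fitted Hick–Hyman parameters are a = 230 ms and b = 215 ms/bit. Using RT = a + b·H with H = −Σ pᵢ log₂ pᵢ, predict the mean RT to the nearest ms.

Entropy contributions −pᵢ log₂ pᵢ: 0.5211, 0.3971, 0.4552, 0.3322, 0.5100; sum H = 2.2156 bits.
RT = a + bH = 230 + 215·2.2156 = 706.36 ms.

706 ms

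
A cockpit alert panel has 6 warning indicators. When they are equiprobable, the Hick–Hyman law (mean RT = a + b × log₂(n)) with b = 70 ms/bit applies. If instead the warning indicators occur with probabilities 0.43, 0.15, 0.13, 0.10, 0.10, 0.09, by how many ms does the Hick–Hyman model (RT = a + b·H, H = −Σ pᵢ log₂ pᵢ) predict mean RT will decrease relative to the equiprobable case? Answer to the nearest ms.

20 ms

The RT saving is b·ΔH. Equiprobable H₀ = log₂(6) = 2.5850 bits; with the given probabilities H = 2.2938 bits.
b·(H₀ − H) = 70 × (2.5850 − 2.2938) = 20.38 ms.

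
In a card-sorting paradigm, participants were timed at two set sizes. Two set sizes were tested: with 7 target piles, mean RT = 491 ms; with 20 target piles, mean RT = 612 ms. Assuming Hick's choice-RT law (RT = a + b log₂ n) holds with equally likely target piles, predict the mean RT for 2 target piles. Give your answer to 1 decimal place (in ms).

With log₂ n on the abscissa the relation is linear; from the two conditions:
  b = (612 − 491) / (log₂ 20 − log₂ 7) = 121 / (4.3219 − 2.8074) = 79.890 ms/bit
  a = 491 − 79.890 × 2.8074 = 266.719 ms
Then RT(2) = 266.719 + 79.890 × log₂ 2 = 266.719 + 79.890 × 1 ≈ 346.610 ms.

346.6 ms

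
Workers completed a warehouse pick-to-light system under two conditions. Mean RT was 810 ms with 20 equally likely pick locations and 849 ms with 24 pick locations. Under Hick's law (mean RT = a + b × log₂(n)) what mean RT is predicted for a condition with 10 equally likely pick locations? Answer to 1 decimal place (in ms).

661.7 ms

Solve the two-equation system in a and b:
  b = (849 − 810) / (log₂ 24 − log₂ 20) = 39 / (4.5850 − 4.3219) = 148.270 ms/bit
  a = 810 − 148.270 × 4.3219 = 169.190 ms
Then RT(10) = 169.190 + 148.270 × log₂ 10 = 169.190 + 148.270 × 3.3219 ≈ 661.730 ms.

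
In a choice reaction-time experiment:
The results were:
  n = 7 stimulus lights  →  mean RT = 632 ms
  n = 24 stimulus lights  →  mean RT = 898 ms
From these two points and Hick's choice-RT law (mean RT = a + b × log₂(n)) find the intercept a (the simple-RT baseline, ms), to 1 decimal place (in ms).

211.9 ms

Slope: b = (898 − 632) / (log₂ 24 − log₂ 7) = 266/1.7776 = 149.639 ms/bit.
a = RT₁ − b·log₂ n₁ = 632 − 149.639 × 2.8074 = 211.909 ms.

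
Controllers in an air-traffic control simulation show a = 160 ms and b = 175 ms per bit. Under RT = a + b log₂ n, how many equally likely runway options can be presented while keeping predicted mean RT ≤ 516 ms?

Information budget: (516 − 160)/175 = 2.0343 bits, so n ≤ 2^2.0343 = 4.096 → at most 4.

4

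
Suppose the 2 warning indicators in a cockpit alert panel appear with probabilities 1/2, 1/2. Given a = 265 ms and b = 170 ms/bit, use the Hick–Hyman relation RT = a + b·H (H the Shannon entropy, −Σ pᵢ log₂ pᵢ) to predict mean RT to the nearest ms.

435 ms

H = −Σ pᵢ log₂ pᵢ = 0.5·1 + 0.5·1 = 1.000 bits.
RT = 265 + 170 × 1.000 = 435.00 ms.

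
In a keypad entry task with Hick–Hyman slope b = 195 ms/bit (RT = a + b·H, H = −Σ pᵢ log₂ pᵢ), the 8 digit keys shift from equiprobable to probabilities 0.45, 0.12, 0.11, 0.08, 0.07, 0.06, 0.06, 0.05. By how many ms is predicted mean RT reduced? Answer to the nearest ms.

The RT saving is b·ΔH. Equiprobable H₀ = log₂(8) = 3.0000 bits; with the given probabilities H = 2.4990 bits.
b·(H₀ − H) = 195 × (3.0000 − 2.4990) = 97.70 ms.

98 ms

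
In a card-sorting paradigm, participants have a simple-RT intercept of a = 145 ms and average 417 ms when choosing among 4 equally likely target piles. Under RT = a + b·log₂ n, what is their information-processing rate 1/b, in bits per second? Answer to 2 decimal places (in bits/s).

Choice component = 417 − 145 = 272 ms over log₂(4) = 2 bits.
b = 272 / 2 = 136.000 ms/bit, so 1/b = 7.353 bits/s.

7.35 bits/s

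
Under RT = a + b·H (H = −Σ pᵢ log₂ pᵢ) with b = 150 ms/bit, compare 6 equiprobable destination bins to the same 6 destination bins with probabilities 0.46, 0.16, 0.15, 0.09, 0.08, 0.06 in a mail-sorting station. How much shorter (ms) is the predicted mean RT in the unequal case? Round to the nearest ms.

The RT saving is b·ΔH. Equiprobable H₀ = log₂(6) = 2.5850 bits; with the given probabilities H = 2.1966 bits.
b·(H₀ − H) = 150 × (2.5850 − 2.1966) = 58.26 ms.

58 ms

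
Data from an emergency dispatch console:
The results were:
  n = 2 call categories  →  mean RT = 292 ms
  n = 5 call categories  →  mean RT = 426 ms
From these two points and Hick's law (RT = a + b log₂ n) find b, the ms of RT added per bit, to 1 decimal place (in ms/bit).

The slope on a log₂ axis is (426 − 292) / (2.3219 − 1) = 101.367 ms/bit.

101.4 ms/bit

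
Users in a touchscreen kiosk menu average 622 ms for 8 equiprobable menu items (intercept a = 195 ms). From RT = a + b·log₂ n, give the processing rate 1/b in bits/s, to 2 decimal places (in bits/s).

7.03 bits/s

Choice component = 622 − 195 = 427 ms over log₂(8) = 3 bits.
b = 427 / 3 = 142.333 ms/bit, so 1/b = 7.026 bits/s.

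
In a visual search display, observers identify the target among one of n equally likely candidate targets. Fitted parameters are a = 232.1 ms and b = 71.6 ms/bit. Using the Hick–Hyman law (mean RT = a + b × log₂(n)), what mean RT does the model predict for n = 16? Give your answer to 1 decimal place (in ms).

log₂(16) = 4 bits, so RT = 232.1 + 71.6 × 4 ≈ 518.500 ms.

518.5 ms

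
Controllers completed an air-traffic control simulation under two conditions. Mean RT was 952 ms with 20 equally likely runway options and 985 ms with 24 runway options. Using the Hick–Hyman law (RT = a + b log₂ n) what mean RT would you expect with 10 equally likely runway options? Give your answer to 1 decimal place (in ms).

With log₂ n on the abscissa the relation is linear; from the two conditions:
  b = (985 − 952) / (log₂ 24 − log₂ 20) = 33 / (4.5850 − 4.3219) = 125.459 ms/bit
  a = 952 − 125.459 × 4.3219 = 409.776 ms
Then RT(10) = 409.776 + 125.459 × log₂ 10 = 409.776 + 125.459 × 3.3219 ≈ 826.541 ms.

826.5 ms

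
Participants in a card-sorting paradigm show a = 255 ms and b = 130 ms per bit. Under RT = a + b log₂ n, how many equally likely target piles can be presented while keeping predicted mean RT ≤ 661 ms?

8

Information budget: (661 − 255)/130 = 3.1231 bits, so n ≤ 2^3.1231 = 8.712 → at most 8.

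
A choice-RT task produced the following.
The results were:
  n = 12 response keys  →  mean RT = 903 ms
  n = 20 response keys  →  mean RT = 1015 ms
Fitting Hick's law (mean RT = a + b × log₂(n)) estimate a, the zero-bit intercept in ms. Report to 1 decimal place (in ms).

The slope on a log₂ axis is (1015 − 903) / (4.3219 − 3.5850) = 151.975 ms/bit.
Intercept: a = 903 − 151.975·log₂(12) = 358.177 ms.

358.2 ms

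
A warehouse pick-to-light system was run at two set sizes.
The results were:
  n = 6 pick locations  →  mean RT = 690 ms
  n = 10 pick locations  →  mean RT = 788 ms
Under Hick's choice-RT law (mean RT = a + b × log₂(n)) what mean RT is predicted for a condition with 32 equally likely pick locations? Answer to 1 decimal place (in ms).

1011.1 ms

Fit slope and intercept:
  b = (788 − 690) / (log₂ 10 − log₂ 6) = 98 / (3.3219 − 2.5850) = 132.978 ms/bit
  a = 690 − 132.978 × 2.5850 = 346.258 ms
Then RT(32) = 346.258 + 132.978 × log₂ 32 = 346.258 + 132.978 × 5 ≈ 1011.146 ms.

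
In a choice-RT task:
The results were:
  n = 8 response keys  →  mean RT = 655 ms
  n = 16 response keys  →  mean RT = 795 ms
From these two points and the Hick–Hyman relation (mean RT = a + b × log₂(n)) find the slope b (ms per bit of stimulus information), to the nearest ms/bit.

b = (RT₂ − RT₁)/(log₂ n₂ − log₂ n₁) = (795 − 655)/(4 − 3) = 140 ms/bit.

140 ms/bit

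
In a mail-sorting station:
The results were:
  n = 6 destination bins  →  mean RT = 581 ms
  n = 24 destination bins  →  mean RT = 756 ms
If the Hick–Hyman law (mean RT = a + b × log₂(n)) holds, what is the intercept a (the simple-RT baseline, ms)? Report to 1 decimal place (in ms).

354.8 ms

b = (RT₂ − RT₁)/(log₂ n₂ − log₂ n₁) = (756 − 581)/(4.5850 − 2.5850) = 87.500 ms/bit.
Intercept: a = 581 − 87.500·log₂(6) = 354.816 ms.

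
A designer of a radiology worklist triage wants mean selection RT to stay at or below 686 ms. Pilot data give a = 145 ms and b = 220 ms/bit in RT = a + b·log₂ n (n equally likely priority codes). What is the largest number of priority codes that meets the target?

Information budget: (686 − 145)/220 = 2.4591 bits, so n ≤ 2^2.4591 = 5.499 → at most 5.

5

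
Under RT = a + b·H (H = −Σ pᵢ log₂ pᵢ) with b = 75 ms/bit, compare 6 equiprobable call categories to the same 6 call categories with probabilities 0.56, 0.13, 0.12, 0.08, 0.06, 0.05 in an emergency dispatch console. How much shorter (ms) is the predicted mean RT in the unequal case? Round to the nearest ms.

The RT saving is b·ΔH. Equiprobable H₀ = log₂(6) = 2.5850 bits; with the given probabilities H = 1.9693 bits.
b·(H₀ − H) = 75 × (2.5850 − 1.9693) = 46.18 ms.

46 ms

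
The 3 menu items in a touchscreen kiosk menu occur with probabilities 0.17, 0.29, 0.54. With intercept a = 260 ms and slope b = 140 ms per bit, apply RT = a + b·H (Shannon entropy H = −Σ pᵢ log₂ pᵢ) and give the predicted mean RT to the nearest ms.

461 ms

Entropy contributions −pᵢ log₂ pᵢ: 0.4346, 0.5179, 0.4800; sum H = 1.4325 bits.
RT = a + bH = 260 + 140·1.4325 = 460.55 ms.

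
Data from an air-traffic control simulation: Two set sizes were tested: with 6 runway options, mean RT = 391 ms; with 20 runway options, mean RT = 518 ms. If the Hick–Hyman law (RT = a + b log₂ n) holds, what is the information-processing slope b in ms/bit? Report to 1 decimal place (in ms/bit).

73.1 ms/bit

b = (RT₂ − RT₁)/(log₂ n₂ − log₂ n₁) = (518 − 391)/(4.3219 − 2.5850) = 73.116 ms/bit.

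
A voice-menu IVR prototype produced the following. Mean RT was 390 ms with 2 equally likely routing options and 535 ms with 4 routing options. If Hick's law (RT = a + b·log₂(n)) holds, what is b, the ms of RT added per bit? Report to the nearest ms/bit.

145 ms/bit

The slope on a log₂ axis is (535 − 390) / (2 − 1) = 145 ms/bit.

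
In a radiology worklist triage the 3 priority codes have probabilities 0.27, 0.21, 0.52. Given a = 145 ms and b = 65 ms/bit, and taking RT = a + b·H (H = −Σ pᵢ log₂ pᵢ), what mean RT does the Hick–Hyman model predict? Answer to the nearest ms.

Entropy contributions −pᵢ log₂ pᵢ: 0.5100, 0.4728, 0.4906; sum H = 1.4734 bits.
RT = a + bH = 145 + 65·1.4734 = 240.77 ms.

241 ms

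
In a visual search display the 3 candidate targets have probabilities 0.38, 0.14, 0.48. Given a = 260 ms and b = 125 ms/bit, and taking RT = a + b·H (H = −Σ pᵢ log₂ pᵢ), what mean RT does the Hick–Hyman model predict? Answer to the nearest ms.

Entropy contributions −pᵢ log₂ pᵢ: 0.5305, 0.3971, 0.5083; sum H = 1.4358 bits.
RT = a + bH = 260 + 125·1.4358 = 439.48 ms.

439 ms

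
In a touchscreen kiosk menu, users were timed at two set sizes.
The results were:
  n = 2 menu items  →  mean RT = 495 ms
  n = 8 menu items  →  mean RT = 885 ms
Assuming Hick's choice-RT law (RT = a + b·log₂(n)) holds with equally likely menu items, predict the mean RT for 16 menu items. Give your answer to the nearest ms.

1080 ms

Solve the two-equation system in a and b:
  b = (885 − 495) / (log₂ 8 − log₂ 2) = 390 / (3 − 1) = 195 ms/bit
  a = 495 − 195 × 1 = 300 ms
Then RT(16) = 300 + 195 × log₂ 16 = 300 + 195 × 4 ≈ 1080.000 ms.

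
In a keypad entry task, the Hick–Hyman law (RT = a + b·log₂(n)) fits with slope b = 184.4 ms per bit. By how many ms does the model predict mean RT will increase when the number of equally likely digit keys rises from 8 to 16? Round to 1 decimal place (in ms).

Only the slope matters, since a is common to both: ΔRT = b·log₂(n₂/n₁).
log₂(16) − log₂(8) = log₂(16/8) = log₂(2) = 1.
ΔRT = 184.4 × 1.0000 = 184.400 ms.

184.4 ms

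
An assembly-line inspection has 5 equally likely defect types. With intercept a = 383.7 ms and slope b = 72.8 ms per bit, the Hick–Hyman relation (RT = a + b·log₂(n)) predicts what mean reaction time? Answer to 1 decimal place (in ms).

552.7 ms

log₂(5) = 2.3219 bits, so RT = 383.7 + 72.8 × 2.3219 ≈ 552.736 ms.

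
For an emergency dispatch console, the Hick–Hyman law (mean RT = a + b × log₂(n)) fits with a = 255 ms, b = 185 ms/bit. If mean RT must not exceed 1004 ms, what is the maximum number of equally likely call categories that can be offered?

16

185·log₂ n ≤ 1004 − 255 = 749, giving log₂ n ≤ 4.0486 and n ≤ 16.549. The largest whole number is 16.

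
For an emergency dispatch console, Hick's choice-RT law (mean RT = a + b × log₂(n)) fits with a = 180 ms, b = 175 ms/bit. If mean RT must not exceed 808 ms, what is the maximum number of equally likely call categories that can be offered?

Information budget: (808 − 180)/175 = 3.5886 bits, so n ≤ 2^3.5886 = 12.030 → at most 12.

12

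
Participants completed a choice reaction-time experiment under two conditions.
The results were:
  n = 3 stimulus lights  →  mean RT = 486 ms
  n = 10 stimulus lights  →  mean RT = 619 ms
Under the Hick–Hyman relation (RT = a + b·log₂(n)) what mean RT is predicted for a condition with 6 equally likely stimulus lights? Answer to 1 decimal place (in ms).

Fit slope and intercept:
  b = (619 − 486) / (log₂ 10 − log₂ 3) = 133 / (3.3219 − 1.5850) = 76.570 ms/bit
  a = 486 − 76.570 × 1.5850 = 364.639 ms
Then RT(6) = 364.639 + 76.570 × log₂ 6 = 364.639 + 76.570 × 2.5850 ≈ 562.570 ms.

562.6 ms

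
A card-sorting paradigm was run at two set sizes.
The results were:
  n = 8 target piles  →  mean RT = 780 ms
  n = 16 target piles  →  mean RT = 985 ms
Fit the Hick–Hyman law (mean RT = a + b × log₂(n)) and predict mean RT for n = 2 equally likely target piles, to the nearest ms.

With log₂ n on the abscissa the relation is linear; from the two conditions:
  b = (985 − 780) / (log₂ 16 − log₂ 8) = 205 / (4 − 3) = 205 ms/bit
  a = 780 − 205 × 3 = 165 ms
Then RT(2) = 165 + 205 × log₂ 2 = 165 + 205 × 1 ≈ 370.000 ms.

370 ms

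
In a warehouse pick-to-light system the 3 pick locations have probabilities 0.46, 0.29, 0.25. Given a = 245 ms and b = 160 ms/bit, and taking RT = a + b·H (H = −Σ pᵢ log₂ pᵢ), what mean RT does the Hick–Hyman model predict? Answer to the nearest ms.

490 ms

Entropy contributions −pᵢ log₂ pᵢ: 0.5153, 0.5179, 0.5000; sum H = 1.5332 bits.
RT = a + bH = 245 + 160·1.5332 = 490.32 ms.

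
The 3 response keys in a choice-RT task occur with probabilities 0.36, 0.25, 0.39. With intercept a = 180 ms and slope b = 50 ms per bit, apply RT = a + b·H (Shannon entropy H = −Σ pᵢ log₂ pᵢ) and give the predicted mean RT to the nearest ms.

Entropy contributions −pᵢ log₂ pᵢ: 0.5306, 0.5000, 0.5298; sum H = 1.5604 bits.
RT = a + bH = 180 + 50·1.5604 = 258.02 ms.

258 ms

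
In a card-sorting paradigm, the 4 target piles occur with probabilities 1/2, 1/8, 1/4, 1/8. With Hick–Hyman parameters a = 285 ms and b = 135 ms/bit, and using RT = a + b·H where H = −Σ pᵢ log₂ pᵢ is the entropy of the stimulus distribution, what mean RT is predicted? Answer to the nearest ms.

521 ms

H = −Σ pᵢ log₂ pᵢ = 0.5·1 + 0.125·3 + 0.25·2 + 0.125·3 = 1.750 bits.
RT = 285 + 135 × 1.750 = 521.25 ms.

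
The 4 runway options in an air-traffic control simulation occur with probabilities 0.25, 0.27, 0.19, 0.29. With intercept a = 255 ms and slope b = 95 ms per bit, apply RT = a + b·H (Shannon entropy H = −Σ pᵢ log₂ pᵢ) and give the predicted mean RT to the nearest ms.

443 ms

H = 0.25·log₂(1/0.25) + 0.27·log₂(1/0.27) + 0.19·log₂(1/0.19) + 0.29·log₂(1/0.29) = 1.9832 bits.
RT = 255 + 95 × 1.9832 = 443.40 ms.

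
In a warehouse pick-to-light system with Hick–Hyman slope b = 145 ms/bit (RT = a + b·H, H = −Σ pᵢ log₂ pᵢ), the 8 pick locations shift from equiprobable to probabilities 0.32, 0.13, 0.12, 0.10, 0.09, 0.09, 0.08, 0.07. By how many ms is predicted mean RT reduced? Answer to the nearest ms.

30 ms

The RT saving is b·ΔH. Equiprobable H₀ = log₂(8) = 3.0000 bits; with the given probabilities H = 2.7933 bits.
b·(H₀ − H) = 145 × (3.0000 − 2.7933) = 29.97 ms.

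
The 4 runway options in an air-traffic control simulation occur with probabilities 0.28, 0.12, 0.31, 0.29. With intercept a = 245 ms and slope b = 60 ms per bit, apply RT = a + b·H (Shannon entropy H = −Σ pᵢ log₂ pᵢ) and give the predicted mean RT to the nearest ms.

360 ms

Entropy contributions −pᵢ log₂ pᵢ: 0.5142, 0.3671, 0.5238, 0.5179; sum H = 1.9230 bits.
RT = a + bH = 245 + 60·1.9230 = 360.38 ms.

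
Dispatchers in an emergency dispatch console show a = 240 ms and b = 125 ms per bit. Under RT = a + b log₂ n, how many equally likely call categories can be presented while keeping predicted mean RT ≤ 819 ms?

Information budget: (819 − 240)/125 = 4.6320 bits, so n ≤ 2^4.6320 = 24.795 → at most 24.

24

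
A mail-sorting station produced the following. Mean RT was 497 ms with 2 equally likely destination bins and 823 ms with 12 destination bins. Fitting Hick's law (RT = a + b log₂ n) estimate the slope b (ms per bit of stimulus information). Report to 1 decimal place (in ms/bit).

Slope: b = (823 − 497) / (log₂ 12 − log₂ 2) = 326/2.5850 = 126.114 ms/bit.

126.1 ms/bit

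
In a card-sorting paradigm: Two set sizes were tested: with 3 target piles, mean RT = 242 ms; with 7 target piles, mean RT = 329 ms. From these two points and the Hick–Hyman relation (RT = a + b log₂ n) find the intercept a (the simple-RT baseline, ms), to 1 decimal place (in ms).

129.2 ms

Slope: b = (329 − 242) / (log₂ 7 − log₂ 3) = 87/1.2224 = 71.172 ms/bit.
Intercept: a = 242 − 71.172·log₂(3) = 129.195 ms.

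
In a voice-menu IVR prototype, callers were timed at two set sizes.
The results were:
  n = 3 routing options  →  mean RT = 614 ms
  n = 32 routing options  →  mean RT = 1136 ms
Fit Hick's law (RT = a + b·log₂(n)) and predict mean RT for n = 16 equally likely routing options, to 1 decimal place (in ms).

983.1 ms

Fit slope and intercept:
  b = (1136 − 614) / (log₂ 32 − log₂ 3) = 522 / (5 − 1.5850) = 152.853 ms/bit
  a = 614 − 152.853 × 1.5850 = 371.733 ms
Then RT(16) = 371.733 + 152.853 × log₂ 16 = 371.733 + 152.853 × 4 ≈ 983.147 ms.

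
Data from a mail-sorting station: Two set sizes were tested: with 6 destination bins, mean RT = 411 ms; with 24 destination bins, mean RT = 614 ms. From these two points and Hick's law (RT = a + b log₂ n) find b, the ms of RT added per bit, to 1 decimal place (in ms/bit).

Slope: b = (614 − 411) / (log₂ 24 − log₂ 6) = 203/2.0000 = 101.500 ms/bit.

101.5 ms/bit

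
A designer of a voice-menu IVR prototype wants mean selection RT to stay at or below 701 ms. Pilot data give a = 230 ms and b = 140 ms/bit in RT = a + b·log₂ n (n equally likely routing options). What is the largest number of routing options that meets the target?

Set 230 + 140·log₂ n ≤ 701 → log₂ n ≤ (701 − 230)/140 = 3.3643.
So n ≤ 2^3.3643 = 10.298; the largest integer n is 10.

10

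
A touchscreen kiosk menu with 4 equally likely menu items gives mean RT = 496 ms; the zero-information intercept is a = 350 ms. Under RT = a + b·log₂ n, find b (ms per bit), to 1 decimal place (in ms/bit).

log₂(4) = 2 bits.
b = (RT − a)/log₂ n = (496 − 350) / 2 = 73.000 ms/bit.

73.0 ms/bit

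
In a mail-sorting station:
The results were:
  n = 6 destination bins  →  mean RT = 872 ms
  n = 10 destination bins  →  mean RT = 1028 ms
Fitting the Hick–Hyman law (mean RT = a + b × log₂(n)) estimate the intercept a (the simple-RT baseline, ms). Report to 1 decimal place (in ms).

324.8 ms

b = (RT₂ − RT₁)/(log₂ n₂ − log₂ n₁) = (1028 − 872)/(3.3219 − 2.5850) = 211.679 ms/bit.
Intercept: a = 872 − 211.679·log₂(6) = 324.818 ms.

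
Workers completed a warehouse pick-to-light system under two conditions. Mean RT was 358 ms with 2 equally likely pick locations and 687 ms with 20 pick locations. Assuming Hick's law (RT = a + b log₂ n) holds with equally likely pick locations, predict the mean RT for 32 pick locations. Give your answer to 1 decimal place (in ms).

754.2 ms

RT is linear in log₂ n, so two points fix the line:
  b = (687 − 358) / (log₂ 20 − log₂ 2) = 329 / (4.3219 − 1) = 99.039 ms/bit
  a = 358 − 99.039 × 1 = 258.961 ms
Then RT(32) = 258.961 + 99.039 × log₂ 32 = 258.961 + 99.039 × 5 ≈ 754.155 ms.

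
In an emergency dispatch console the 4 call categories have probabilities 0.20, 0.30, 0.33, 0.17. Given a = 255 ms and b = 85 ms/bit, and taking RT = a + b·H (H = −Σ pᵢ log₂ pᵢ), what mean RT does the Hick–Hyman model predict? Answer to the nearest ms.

421 ms

H = 0.20·log₂(1/0.20) + 0.30·log₂(1/0.30) + 0.33·log₂(1/0.33) + 0.17·log₂(1/0.17) = 1.9479 bits.
RT = 255 + 85 × 1.9479 = 420.57 ms.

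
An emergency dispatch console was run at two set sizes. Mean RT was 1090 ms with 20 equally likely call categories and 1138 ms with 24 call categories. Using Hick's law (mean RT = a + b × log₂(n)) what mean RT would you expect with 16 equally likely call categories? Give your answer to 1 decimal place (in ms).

1031.3 ms

RT is linear in log₂ n, so two points fix the line:
  b = (1138 − 1090) / (log₂ 24 − log₂ 20) = 48 / (4.5850 − 4.3219) = 182.486 ms/bit
  a = 1090 − 182.486 × 4.3219 = 301.310 ms
Then RT(16) = 301.310 + 182.486 × log₂ 16 = 301.310 + 182.486 × 4 ≈ 1031.253 ms.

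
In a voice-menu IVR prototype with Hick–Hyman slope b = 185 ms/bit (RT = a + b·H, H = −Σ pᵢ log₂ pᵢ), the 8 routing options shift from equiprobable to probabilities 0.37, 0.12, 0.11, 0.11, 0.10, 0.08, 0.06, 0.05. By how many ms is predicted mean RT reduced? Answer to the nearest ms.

Equiprobable entropy H₀ = log₂ 8 = 3.0000 bits.
Skewed entropy H = −Σ pᵢ log₂ pᵢ = 2.6817 bits.
ΔRT = b·(H₀ − H) = 185 × 0.3183 = 58.89 ms.

59 ms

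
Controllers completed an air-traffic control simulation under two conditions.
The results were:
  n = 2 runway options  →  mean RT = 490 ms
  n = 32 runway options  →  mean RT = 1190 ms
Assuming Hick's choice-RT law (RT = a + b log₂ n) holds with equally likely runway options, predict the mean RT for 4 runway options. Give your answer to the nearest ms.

665 ms

With log₂ n on the abscissa the relation is linear; from the two conditions:
  b = (1190 − 490) / (log₂ 32 − log₂ 2) = 700 / (5 − 1) = 175 ms/bit
  a = 490 − 175 × 1 = 315 ms
Then RT(4) = 315 + 175 × log₂ 4 = 315 + 175 × 2 ≈ 665.000 ms.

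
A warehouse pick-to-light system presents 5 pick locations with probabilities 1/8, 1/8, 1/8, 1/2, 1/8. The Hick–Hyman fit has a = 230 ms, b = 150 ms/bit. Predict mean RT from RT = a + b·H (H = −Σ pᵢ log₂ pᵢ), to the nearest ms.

530 ms

H = −Σ pᵢ log₂ pᵢ = 0.125·3 + 0.125·3 + 0.125·3 + 0.5·1 + 0.125·3 = 2.000 bits.
RT = 230 + 150 × 2.000 = 530.00 ms.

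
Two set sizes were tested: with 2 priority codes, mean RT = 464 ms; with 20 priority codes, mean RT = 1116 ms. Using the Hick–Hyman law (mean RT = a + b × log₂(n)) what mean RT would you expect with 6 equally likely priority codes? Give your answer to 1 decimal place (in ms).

With log₂ n on the abscissa the relation is linear; from the two conditions:
  b = (1116 − 464) / (log₂ 20 − log₂ 2) = 652 / (4.3219 − 1) = 196.272 ms/bit
  a = 464 − 196.272 × 1 = 267.728 ms
Then RT(6) = 267.728 + 196.272 × log₂ 6 = 267.728 + 196.272 × 2.5850 ≈ 775.083 ms.

775.1 ms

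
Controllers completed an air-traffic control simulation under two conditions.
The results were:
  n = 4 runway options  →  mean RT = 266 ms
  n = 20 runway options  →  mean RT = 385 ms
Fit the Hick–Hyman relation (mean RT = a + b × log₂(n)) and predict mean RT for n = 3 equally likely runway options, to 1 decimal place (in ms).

With log₂ n on the abscissa the relation is linear; from the two conditions:
  b = (385 − 266) / (log₂ 20 − log₂ 4) = 119 / (4.3219 − 2) = 51.251 ms/bit
  a = 266 − 51.251 × 2 = 163.499 ms
Then RT(3) = 163.499 + 51.251 × log₂ 3 = 163.499 + 51.251 × 1.5850 ≈ 244.729 ms.

244.7 ms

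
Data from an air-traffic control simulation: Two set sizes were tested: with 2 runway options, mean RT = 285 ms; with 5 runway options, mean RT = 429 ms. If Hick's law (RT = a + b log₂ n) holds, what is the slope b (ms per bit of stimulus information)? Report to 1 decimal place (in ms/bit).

108.9 ms/bit

b = (RT₂ − RT₁)/(log₂ n₂ − log₂ n₁) = (429 − 285)/(2.3219 − 1) = 108.932 ms/bit.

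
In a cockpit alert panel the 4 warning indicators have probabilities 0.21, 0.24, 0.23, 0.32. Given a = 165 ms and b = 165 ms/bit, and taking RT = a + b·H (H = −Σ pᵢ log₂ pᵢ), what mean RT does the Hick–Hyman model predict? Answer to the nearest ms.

492 ms

Entropy contributions −pᵢ log₂ pᵢ: 0.4728, 0.4941, 0.4877, 0.5260; sum H = 1.9807 bits.
RT = a + bH = 165 + 165·1.9807 = 491.81 ms.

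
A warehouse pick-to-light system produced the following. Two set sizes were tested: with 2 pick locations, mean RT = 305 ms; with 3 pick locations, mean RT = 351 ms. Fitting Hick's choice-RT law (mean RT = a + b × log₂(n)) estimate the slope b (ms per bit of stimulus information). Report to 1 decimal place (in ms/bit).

Slope: b = (351 − 305) / (log₂ 3 − log₂ 2) = 46/0.5850 = 78.638 ms/bit.

78.6 ms/bit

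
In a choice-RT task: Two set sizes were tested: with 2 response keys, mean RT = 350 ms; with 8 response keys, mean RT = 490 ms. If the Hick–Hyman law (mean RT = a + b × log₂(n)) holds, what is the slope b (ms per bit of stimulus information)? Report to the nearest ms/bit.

Slope: b = (490 − 350) / (log₂ 8 − log₂ 2) = 140/2.0000 = 70 ms/bit.

70 ms/bit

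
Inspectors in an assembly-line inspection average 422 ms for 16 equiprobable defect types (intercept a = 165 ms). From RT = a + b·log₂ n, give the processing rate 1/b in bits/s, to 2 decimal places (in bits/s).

b = (422 − 165)/log₂ 16 = 257/4 = 64.250 ms per bit = 0.06425 s/bit; the reciprocal is 15.564 bits/s.

15.56 bits/s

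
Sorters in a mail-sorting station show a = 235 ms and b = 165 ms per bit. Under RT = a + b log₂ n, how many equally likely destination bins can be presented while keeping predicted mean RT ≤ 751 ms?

165·log₂ n ≤ 751 − 235 = 516, giving log₂ n ≤ 3.1273 and n ≤ 8.738. The largest whole number is 8.

8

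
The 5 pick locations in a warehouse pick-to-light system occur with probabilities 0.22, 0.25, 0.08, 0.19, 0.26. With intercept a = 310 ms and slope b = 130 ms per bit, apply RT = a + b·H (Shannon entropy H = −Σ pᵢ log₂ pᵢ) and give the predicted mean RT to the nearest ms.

600 ms

H = 0.22·log₂(1/0.22) + 0.25·log₂(1/0.25) + 0.08·log₂(1/0.08) + 0.19·log₂(1/0.19) + 0.26·log₂(1/0.26) = 2.2326 bits.
RT = 310 + 130 × 2.2326 = 600.24 ms.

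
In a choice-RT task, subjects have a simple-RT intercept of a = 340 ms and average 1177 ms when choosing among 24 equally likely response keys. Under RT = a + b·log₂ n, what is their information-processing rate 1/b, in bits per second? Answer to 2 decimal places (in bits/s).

5.48 bits/s

Choice component = 1177 − 340 = 837 ms over log₂(24) = 4.5850 bits.
b = 837 / 4.5850 = 182.553 ms/bit, so 1/b = 5.478 bits/s.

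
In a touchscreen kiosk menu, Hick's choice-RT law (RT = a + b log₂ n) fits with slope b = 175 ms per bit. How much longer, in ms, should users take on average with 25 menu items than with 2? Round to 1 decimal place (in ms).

637.7 ms

Only the slope matters, since a is common to both: ΔRT = b·log₂(n₂/n₁).
log₂(25) − log₂(2) = 4.6439 − 1 = 3.6439.
ΔRT = 175 × 3.6439 = 637.675 ms.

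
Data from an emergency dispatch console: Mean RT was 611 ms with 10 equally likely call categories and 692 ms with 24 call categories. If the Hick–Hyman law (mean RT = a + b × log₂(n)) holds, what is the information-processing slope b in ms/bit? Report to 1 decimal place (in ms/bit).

b = (RT₂ − RT₁)/(log₂ n₂ − log₂ n₁) = (692 − 611)/(4.5850 − 3.3219) = 64.131 ms/bit.

64.1 ms/bit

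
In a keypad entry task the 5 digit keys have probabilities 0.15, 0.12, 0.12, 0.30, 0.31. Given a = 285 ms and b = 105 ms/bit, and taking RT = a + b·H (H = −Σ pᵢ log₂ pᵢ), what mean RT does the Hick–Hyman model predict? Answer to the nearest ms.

515 ms

Entropy contributions −pᵢ log₂ pᵢ: 0.4105, 0.3671, 0.3671, 0.5211, 0.5238; sum H = 2.1896 bits.
RT = a + bH = 285 + 105·2.1896 = 514.90 ms.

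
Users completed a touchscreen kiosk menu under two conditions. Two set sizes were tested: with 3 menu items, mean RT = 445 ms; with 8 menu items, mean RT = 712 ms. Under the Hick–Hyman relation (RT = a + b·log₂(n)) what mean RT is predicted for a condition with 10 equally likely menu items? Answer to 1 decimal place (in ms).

Fit slope and intercept:
  b = (712 − 445) / (log₂ 8 − log₂ 3) = 267 / (3 − 1.5850) = 188.688 ms/bit
  a = 445 − 188.688 × 1.5850 = 145.937 ms
Then RT(10) = 145.937 + 188.688 × log₂ 10 = 145.937 + 188.688 × 3.3219 ≈ 772.744 ms.

772.7 ms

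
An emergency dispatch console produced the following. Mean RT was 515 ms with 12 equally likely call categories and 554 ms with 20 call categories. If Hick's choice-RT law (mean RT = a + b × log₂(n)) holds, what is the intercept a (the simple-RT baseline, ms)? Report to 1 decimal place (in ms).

b = (RT₂ − RT₁)/(log₂ n₂ − log₂ n₁) = (554 − 515)/(4.3219 − 3.5850) = 52.920 ms/bit.
Intercept: a = 515 − 52.920·log₂(12) = 325.285 ms.

325.3 ms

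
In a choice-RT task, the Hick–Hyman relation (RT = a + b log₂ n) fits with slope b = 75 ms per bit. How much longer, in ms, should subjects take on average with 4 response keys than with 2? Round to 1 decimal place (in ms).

75.0 ms

Only the slope matters, since a is common to both: ΔRT = b·log₂(n₂/n₁).
log₂(4) − log₂(2) = log₂(4/2) = log₂(2) = 1.
ΔRT = 75 × 1.0000 = 75.000 ms.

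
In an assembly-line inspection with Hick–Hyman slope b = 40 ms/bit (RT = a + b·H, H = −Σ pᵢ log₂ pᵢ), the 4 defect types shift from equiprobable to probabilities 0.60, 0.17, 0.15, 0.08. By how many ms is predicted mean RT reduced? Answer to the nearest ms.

Equiprobable entropy H₀ = log₂ 4 = 2.0000 bits.
Skewed entropy H = −Σ pᵢ log₂ pᵢ = 1.5788 bits.
ΔRT = b·(H₀ − H) = 40 × 0.4212 = 16.85 ms.

17 ms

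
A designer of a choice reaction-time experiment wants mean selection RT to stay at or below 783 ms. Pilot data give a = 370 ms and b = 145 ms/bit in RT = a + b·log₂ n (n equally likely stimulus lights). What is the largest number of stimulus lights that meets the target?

145·log₂ n ≤ 783 − 370 = 413, giving log₂ n ≤ 2.8483 and n ≤ 7.201. The largest whole number is 7.

7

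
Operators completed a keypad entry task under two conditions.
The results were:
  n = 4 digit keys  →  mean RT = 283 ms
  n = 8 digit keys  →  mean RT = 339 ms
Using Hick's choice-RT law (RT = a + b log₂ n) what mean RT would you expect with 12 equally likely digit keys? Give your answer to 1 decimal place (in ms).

Fit slope and intercept:
  b = (339 − 283) / (log₂ 8 − log₂ 4) = 56 / (3 − 2) = 56.000 ms/bit
  a = 283 − 56.000 × 2 = 171.000 ms
Then RT(12) = 171.000 + 56.000 × log₂ 12 = 171.000 + 56.000 × 3.5850 ≈ 371.758 ms.

371.8 ms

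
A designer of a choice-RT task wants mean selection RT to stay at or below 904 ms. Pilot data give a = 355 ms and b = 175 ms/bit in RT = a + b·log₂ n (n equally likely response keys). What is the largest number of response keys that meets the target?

8

Information budget: (904 − 355)/175 = 3.1371 bits, so n ≤ 2^3.1371 = 8.798 → at most 8.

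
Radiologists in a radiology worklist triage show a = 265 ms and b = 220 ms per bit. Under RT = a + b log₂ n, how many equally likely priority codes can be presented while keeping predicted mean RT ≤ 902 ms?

7

220·log₂ n ≤ 902 − 265 = 637, giving log₂ n ≤ 2.8955 and n ≤ 7.441. The largest whole number is 7.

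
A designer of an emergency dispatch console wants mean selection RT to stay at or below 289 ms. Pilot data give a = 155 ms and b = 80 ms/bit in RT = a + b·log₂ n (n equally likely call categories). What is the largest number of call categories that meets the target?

3

80·log₂ n ≤ 289 − 155 = 134, giving log₂ n ≤ 1.6750 and n ≤ 3.193. The largest whole number is 3.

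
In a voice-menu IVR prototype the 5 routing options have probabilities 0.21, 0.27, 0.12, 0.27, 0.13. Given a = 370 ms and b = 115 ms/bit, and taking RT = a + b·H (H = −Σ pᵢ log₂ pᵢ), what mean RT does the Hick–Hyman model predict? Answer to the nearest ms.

628 ms

H = 0.21·log₂(1/0.21) + 0.27·log₂(1/0.27) + 0.12·log₂(1/0.12) + 0.27·log₂(1/0.27) + 0.13·log₂(1/0.13) = 2.2426 bits.
RT = 370 + 115 × 2.2426 = 627.90 ms.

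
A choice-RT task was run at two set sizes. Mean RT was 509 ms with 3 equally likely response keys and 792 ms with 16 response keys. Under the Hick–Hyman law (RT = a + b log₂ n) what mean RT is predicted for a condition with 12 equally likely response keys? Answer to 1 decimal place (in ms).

Solve the two-equation system in a and b:
  b = (792 − 509) / (log₂ 16 − log₂ 3) = 283 / (4 − 1.5850) = 117.182 ms/bit
  a = 509 − 117.182 × 1.5850 = 323.270 ms
Then RT(12) = 323.270 + 117.182 × log₂ 12 = 323.270 + 117.182 × 3.5850 ≈ 743.365 ms.

743.4 ms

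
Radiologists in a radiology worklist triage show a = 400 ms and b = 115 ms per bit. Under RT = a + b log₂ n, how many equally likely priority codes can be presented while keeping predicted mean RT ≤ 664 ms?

Set 400 + 115·log₂ n ≤ 664 → log₂ n ≤ (664 − 400)/115 = 2.2957.
So n ≤ 2^2.2957 = 4.910; the largest integer n is 4.

4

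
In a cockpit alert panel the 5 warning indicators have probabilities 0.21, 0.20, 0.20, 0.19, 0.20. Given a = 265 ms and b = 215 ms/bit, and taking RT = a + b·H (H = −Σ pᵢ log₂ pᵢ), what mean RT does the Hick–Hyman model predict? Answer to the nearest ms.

764 ms

Entropy contributions −pᵢ log₂ pᵢ: 0.4728, 0.4644, 0.4644, 0.4552, 0.4644; sum H = 2.3212 bits.
RT = a + bH = 265 + 215·2.3212 = 764.06 ms.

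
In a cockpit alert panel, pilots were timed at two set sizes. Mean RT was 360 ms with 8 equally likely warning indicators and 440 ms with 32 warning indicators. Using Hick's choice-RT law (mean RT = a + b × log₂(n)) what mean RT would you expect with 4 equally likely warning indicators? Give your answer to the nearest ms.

320 ms

Fit slope and intercept:
  b = (440 − 360) / (log₂ 32 − log₂ 8) = 80 / (5 − 3) = 40 ms/bit
  a = 360 − 40 × 3 = 240 ms
Then RT(4) = 240 + 40 × log₂ 4 = 240 + 40 × 2 ≈ 320.000 ms.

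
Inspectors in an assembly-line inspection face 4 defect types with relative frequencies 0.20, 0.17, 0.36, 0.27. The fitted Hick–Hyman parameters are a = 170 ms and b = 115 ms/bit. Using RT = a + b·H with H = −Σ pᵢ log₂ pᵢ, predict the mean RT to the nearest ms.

393 ms

H = 0.20·log₂(1/0.20) + 0.17·log₂(1/0.17) + 0.36·log₂(1/0.36) + 0.27·log₂(1/0.27) = 1.9396 bits.
RT = 170 + 115 × 1.9396 = 393.06 ms.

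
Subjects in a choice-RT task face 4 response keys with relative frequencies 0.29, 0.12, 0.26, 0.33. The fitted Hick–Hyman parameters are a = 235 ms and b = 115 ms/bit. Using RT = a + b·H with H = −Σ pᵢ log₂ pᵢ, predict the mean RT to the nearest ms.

Entropy contributions −pᵢ log₂ pᵢ: 0.5179, 0.3671, 0.5053, 0.5278; sum H = 1.9181 bits.
RT = a + bH = 235 + 115·1.9181 = 455.58 ms.

456 ms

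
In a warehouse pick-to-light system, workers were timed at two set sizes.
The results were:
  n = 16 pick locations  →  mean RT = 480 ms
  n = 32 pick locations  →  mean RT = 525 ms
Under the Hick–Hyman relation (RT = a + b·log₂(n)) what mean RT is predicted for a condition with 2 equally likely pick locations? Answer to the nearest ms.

Fit slope and intercept:
  b = (525 − 480) / (log₂ 32 − log₂ 16) = 45 / (5 − 4) = 45 ms/bit
  a = 480 − 45 × 4 = 300 ms
Then RT(2) = 300 + 45 × log₂ 2 = 300 + 45 × 1 ≈ 345.000 ms.

345 ms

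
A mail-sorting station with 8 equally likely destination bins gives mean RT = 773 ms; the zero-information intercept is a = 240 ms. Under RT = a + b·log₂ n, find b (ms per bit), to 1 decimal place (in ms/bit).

8 alternatives carry log₂ 8 = 3 bits; the choice cost is 773 − 240 = 533 ms, so b = 533/3 = 177.667 ms/bit.

177.7 ms/bit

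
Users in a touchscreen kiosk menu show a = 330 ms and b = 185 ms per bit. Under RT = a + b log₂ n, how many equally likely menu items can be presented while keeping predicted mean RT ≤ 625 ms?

3

Information budget: (625 − 330)/185 = 1.5946 bits, so n ≤ 2^1.5946 = 3.020 → at most 3.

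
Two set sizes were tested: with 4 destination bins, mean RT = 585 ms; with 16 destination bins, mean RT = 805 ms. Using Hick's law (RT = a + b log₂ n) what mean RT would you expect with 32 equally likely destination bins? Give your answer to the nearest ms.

915 ms

Solve the two-equation system in a and b:
  b = (805 − 585) / (log₂ 16 − log₂ 4) = 220 / (4 − 2) = 110 ms/bit
  a = 585 − 110 × 2 = 365 ms
Then RT(32) = 365 + 110 × log₂ 32 = 365 + 110 × 5 ≈ 915.000 ms.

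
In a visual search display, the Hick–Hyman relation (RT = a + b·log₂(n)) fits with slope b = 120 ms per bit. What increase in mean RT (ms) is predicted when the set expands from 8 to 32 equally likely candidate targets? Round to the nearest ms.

240 ms

The intercept a cancels: ΔRT = b·(log₂ n₂ − log₂ n₁) = b·log₂(n₂/n₁).
log₂(32) − log₂(8) = log₂(32/8) = log₂(4) = 2.
ΔRT = 120 × 2.0000 = 240.000 ms.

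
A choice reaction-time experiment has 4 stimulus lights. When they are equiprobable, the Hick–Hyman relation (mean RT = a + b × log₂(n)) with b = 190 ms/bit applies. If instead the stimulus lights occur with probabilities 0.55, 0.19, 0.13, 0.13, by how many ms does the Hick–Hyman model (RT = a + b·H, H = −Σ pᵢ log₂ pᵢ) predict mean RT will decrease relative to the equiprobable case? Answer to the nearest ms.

58 ms

The RT saving is b·ΔH. Equiprobable H₀ = log₂(4) = 2.0000 bits; with the given probabilities H = 1.6949 bits.
b·(H₀ − H) = 190 × (2.0000 − 1.6949) = 57.97 ms.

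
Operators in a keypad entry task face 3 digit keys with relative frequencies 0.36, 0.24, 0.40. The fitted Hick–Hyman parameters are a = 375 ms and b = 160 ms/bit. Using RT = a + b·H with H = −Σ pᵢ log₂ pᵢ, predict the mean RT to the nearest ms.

624 ms

H = 0.36·log₂(1/0.36) + 0.24·log₂(1/0.24) + 0.40·log₂(1/0.40) = 1.5535 bits.
RT = 375 + 160 × 1.5535 = 623.56 ms.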